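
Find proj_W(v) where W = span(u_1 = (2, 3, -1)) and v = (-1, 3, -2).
proj_W(v) = (9/7, 27/14, -9/14)

Set up U = [u_1 | ... | u_1] ∈ R^(3×1). The projector onto W = col(U) is P = U (U^T U)^(-1) U^T.
Compute U^T U =
  [14],
and U^T v = (9).
Solve U^T U · c = U^T v for the coefficients: c = (9/14). The projection is proj_W(v) = U c.
Check: (v - proj_W(v)) · u_1 = 0  (should be 0).
Result: proj_W(v) = (9/7, 27/14, -9/14).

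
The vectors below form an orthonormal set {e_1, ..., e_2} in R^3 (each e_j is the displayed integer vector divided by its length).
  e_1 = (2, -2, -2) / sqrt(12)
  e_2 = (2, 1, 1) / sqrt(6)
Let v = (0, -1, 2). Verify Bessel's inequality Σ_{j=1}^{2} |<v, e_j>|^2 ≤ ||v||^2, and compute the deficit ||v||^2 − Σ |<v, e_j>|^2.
Σ |<v, e_j>|^2 = 1/2; ||v||^2 = 5; deficit = 9/2

Write each e_j = u_j / sqrt(<u_j, u_j>) where u_j is the displayed integer vector. Then <v, e_j> = <v, u_j> / sqrt(<u_j, u_j>), so |<v, e_j>|^2 = <v, u_j>^2 / <u_j, u_j>.
Coefficients: <v, e_1> = -2/sqrt(12), <v, e_2> = 1/sqrt(6).
Square and sum: Σ |<v, e_j>|^2 = 1/2.
Compute ||v||^2 = v·v = 5.
Deficit = 5 − 1/2 = 9/2 ≥ 0, confirming Bessel's inequality. (The deficit equals ||v − Σ <v,e_j> e_j||^2, the squared distance from v to span{e_j}.)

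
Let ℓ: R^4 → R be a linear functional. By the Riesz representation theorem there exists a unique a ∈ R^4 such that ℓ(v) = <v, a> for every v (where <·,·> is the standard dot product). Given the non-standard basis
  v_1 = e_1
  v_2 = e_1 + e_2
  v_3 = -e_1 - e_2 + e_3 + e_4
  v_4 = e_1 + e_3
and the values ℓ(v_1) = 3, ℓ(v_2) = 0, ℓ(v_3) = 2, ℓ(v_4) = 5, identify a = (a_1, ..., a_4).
a = (3, -3, 2, 0)

Write a = (a_1, ..., a_4) in the standard basis. For each basis vector v_i, ℓ(v_i) = <v_i, a> is a linear equation in the a_j's. Collect the n equations into a matrix system V a = ℓ, where row i of V is v_i (expressed in the standard basis). Since V is invertible (lower-triangular with 1s on the diagonal, up to permutation), solve by back-substitution:
  V =
[[1, 0, 0, 0],
 [1, 1, 0, 0],
 [-1, -1, 1, 1],
 [1, 0, 1, 0]]
  V a = (3, 0, 2, 5)
Solving gives a = (3, -3, 2, 0).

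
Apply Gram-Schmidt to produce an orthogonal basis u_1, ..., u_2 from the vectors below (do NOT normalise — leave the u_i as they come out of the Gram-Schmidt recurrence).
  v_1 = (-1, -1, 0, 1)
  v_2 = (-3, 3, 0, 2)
Orthogonal basis:
  u_1 = (-1, -1, 0, 1)
  u_2 = (-7/3, 11/3, 0, 4/3)

Apply the Gram-Schmidt recurrence
  u_1 = v_1
  u_i = v_i − Σ_{j<i} ((v_i · u_j) / (u_j · u_j)) · u_j.

Step by step this gives:
  u_1 = (-1, -1, 0, 1)
  u_2 = (-7/3, 11/3, 0, 4/3)

Orthogonality check:
  u_2 · u_1 = 0 (should be 0)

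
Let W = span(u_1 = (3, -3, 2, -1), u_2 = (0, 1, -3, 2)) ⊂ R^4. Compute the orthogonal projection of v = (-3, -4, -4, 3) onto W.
proj_W(v) = (42/67, 36/67, -206/67, 142/67)

Set up U = [u_1 | ... | u_2] ∈ R^(4×2). The projector onto W = col(U) is P = U (U^T U)^(-1) U^T.
Compute U^T U =
  [23, -11]
  [-11, 14],
and U^T v = (-8, 14).
Solve U^T U · c = U^T v for the coefficients: c = (14/67, 78/67). The projection is proj_W(v) = U c.
Check: (v - proj_W(v)) · u_1 = 0  (should be 0).
Check: (v - proj_W(v)) · u_2 = 0  (should be 0).
Result: proj_W(v) = (42/67, 36/67, -206/67, 142/67).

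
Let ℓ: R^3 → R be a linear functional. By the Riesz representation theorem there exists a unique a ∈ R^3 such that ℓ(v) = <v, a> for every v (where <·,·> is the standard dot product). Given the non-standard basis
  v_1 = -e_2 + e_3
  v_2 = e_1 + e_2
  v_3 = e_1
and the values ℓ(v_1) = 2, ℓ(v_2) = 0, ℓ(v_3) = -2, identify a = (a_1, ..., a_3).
a = (-2, 2, 4)

Write a = (a_1, ..., a_3) in the standard basis. For each basis vector v_i, ℓ(v_i) = <v_i, a> is a linear equation in the a_j's. Collect the n equations into a matrix system V a = ℓ, where row i of V is v_i (expressed in the standard basis). Since V is invertible (lower-triangular with 1s on the diagonal, up to permutation), solve by back-substitution:
  V =
[[0, -1, 1],
 [1, 1, 0],
 [1, 0, 0]]
  V a = (2, 0, -2)
Solving gives a = (-2, 2, 4).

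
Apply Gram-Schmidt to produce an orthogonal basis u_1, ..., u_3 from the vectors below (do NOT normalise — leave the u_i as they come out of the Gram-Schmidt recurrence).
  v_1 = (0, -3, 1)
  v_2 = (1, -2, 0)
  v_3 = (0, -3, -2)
Orthogonal basis:
  u_1 = (0, -3, 1)
  u_2 = (1, -1/5, -3/5)
  u_3 = (-9/7, -9/14, -27/14)

Apply the Gram-Schmidt recurrence
  u_1 = v_1
  u_i = v_i − Σ_{j<i} ((v_i · u_j) / (u_j · u_j)) · u_j.

Step by step this gives:
  u_1 = (0, -3, 1)
  u_2 = (1, -1/5, -3/5)
  u_3 = (-9/7, -9/14, -27/14)

Orthogonality check:
  u_2 · u_1 = 0 (should be 0)
  u_3 · u_1 = 0 (should be 0)
  u_3 · u_2 = 0 (should be 0)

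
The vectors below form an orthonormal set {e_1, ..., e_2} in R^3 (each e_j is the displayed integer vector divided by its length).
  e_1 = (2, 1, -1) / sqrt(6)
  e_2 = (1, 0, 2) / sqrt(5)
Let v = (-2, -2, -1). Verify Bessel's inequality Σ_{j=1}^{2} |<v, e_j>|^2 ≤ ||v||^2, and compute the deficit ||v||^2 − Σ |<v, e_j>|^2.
Σ |<v, e_j>|^2 = 221/30; ||v||^2 = 9; deficit = 49/30

Write each e_j = u_j / sqrt(<u_j, u_j>) where u_j is the displayed integer vector. Then <v, e_j> = <v, u_j> / sqrt(<u_j, u_j>), so |<v, e_j>|^2 = <v, u_j>^2 / <u_j, u_j>.
Coefficients: <v, e_1> = -5/sqrt(6), <v, e_2> = -4/sqrt(5).
Square and sum: Σ |<v, e_j>|^2 = 221/30.
Compute ||v||^2 = v·v = 9.
Deficit = 9 − 221/30 = 49/30 ≥ 0, confirming Bessel's inequality. (The deficit equals ||v − Σ <v,e_j> e_j||^2, the squared distance from v to span{e_j}.)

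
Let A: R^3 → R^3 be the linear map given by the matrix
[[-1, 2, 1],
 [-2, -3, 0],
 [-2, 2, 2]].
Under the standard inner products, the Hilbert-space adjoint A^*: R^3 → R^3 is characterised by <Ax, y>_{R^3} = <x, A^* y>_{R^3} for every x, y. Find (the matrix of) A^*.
A^* = A^T =
[[-1, -2, -2],
 [2, -3, 2],
 [1, 0, 2]]

For real matrices with standard dot products, the defining identity <Ax, y> = <x, A^* y> gives (Ax)^T y = x^T (A^*) y, i.e. x^T A^T y = x^T (A^*) y. Since this holds for all x, y, we must have A^* = A^T. Therefore
A^* =
[[-1, -2, -2],
 [2, -3, 2],
 [1, 0, 2]].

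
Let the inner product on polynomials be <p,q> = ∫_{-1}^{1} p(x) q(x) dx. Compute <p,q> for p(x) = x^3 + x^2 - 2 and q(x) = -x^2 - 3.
<p,q> = 164/15

Expand the product: p(x)·q(x) = -x^5 - x^4 - 3*x^3 - x^2 + 6.
∫_{-1}^{1} of each monomial x^k gives [2/(k+1) if k even, 0 if k odd]. Integrating term-by-term (or equivalently evaluating the antiderivative F(x) = -x^6/6 - x^5/5 - 3*x^4/4 - x^3/3 + 6*x at the endpoints):
  F(1) − F(−1) = 91/20 − (-383/60) = 164/15.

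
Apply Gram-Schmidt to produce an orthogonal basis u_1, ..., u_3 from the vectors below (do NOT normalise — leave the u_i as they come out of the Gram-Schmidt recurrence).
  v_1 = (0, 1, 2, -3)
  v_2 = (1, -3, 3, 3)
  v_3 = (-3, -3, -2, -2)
Orthogonal basis:
  u_1 = (0, 1, 2, -3)
  u_2 = (1, -18/7, 27/7, 12/7)
  u_3 = (-489/178, -637/178, -157/178, -317/178)

Apply the Gram-Schmidt recurrence
  u_1 = v_1
  u_i = v_i − Σ_{j<i} ((v_i · u_j) / (u_j · u_j)) · u_j.

Step by step this gives:
  u_1 = (0, 1, 2, -3)
  u_2 = (1, -18/7, 27/7, 12/7)
  u_3 = (-489/178, -637/178, -157/178, -317/178)

Orthogonality check:
  u_2 · u_1 = 0 (should be 0)
  u_3 · u_1 = 0 (should be 0)
  u_3 · u_2 = 0 (should be 0)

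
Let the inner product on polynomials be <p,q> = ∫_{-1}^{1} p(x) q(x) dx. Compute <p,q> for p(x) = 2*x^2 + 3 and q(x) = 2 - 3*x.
<p,q> = 44/3

Expand the product: p(x)·q(x) = -6*x^3 + 4*x^2 - 9*x + 6.
∫_{-1}^{1} of each monomial x^k gives [2/(k+1) if k even, 0 if k odd]. Integrating term-by-term (or equivalently evaluating the antiderivative F(x) = -3*x^4/2 + 4*x^3/3 - 9*x^2/2 + 6*x at the endpoints):
  F(1) − F(−1) = 4/3 − (-40/3) = 44/3.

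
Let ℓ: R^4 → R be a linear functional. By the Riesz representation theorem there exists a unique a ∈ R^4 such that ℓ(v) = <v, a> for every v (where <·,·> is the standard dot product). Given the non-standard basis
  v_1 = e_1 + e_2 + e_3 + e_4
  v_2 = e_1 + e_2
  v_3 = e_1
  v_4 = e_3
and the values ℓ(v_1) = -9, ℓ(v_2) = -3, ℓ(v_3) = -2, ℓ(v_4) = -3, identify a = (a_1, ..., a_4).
a = (-2, -1, -3, -3)

Write a = (a_1, ..., a_4) in the standard basis. For each basis vector v_i, ℓ(v_i) = <v_i, a> is a linear equation in the a_j's. Collect the n equations into a matrix system V a = ℓ, where row i of V is v_i (expressed in the standard basis). Since V is invertible (lower-triangular with 1s on the diagonal, up to permutation), solve by back-substitution:
  V =
[[1, 1, 1, 1],
 [1, 1, 0, 0],
 [1, 0, 0, 0],
 [0, 0, 1, 0]]
  V a = (-9, -3, -2, -3)
Solving gives a = (-2, -1, -3, -3).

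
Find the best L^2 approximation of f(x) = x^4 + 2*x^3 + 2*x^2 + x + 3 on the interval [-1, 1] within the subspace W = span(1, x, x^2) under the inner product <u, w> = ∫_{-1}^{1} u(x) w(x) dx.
g(x) = 20*x^2/7 + 11*x/5 + 102/35

The best approximation g ∈ W is the orthogonal projection of f onto W. Writing g = a_0 + a_1 x + a_2 x^2, the coefficients solve the normal equations G · a = b where
  G_{ij} = <φ_i, φ_j> and b_i = <f, φ_i>, with φ_0 = 1, φ_1 = x, φ_2 = x^2.
G =
  [2, 0, 2/3]
  [0, 2/3, 0]
  [2/3, 0, 2/5],
b = (116/15, 22/15, 108/35).
Solving gives a_0 = 102/35, a_1 = 11/5, a_2 = 20/7, so
  g(x) = 20*x^2/7 + 11*x/5 + 102/35.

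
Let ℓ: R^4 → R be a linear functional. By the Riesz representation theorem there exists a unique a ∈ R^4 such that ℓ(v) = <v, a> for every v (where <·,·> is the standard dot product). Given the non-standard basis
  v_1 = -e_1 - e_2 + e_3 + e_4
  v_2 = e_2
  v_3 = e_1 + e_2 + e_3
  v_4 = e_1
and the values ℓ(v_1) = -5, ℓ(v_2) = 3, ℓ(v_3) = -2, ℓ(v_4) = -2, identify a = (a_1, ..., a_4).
a = (-2, 3, -3, -1)

Write a = (a_1, ..., a_4) in the standard basis. For each basis vector v_i, ℓ(v_i) = <v_i, a> is a linear equation in the a_j's. Collect the n equations into a matrix system V a = ℓ, where row i of V is v_i (expressed in the standard basis). Since V is invertible (lower-triangular with 1s on the diagonal, up to permutation), solve by back-substitution:
  V =
[[-1, -1, 1, 1],
 [0, 1, 0, 0],
 [1, 1, 1, 0],
 [1, 0, 0, 0]]
  V a = (-5, 3, -2, -2)
Solving gives a = (-2, 3, -3, -1).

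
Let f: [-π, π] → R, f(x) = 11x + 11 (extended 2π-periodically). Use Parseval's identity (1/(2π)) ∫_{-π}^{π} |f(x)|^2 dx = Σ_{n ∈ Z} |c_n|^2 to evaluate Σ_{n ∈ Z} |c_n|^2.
Σ |c_n|^2 = 121π^2/3 + 121

Expand and integrate term by term over [-π, π]:
  ∫ (11x)^2 dx = 121·(2π^3/3); ∫ 2·11·(11)·x dx = 0 (odd integrand); ∫ 11^2 dx = 121·2π.
So (1/(2π)) ∫_{-π}^{π} (11x + 11)^2 dx = 121π^2/3 + 121 = 121π^2/3 + 121.
Parseval ⇒ Σ |c_n|^2 = 121π^2/3 + 121.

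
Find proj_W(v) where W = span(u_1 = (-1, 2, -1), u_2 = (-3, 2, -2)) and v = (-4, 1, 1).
proj_W(v) = (-58/21, 8/21, -31/21)

Set up U = [u_1 | ... | u_2] ∈ R^(3×2). The projector onto W = col(U) is P = U (U^T U)^(-1) U^T.
Compute U^T U =
  [6, 9]
  [9, 17],
and U^T v = (5, 12).
Solve U^T U · c = U^T v for the coefficients: c = (-23/21, 9/7). The projection is proj_W(v) = U c.
Check: (v - proj_W(v)) · u_1 = 0  (should be 0).
Check: (v - proj_W(v)) · u_2 = 0  (should be 0).
Result: proj_W(v) = (-58/21, 8/21, -31/21).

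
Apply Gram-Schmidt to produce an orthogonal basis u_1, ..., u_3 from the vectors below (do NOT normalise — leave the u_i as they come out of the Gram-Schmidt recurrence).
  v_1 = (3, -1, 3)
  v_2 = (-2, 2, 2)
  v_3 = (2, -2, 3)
Orthogonal basis:
  u_1 = (3, -1, 3)
  u_2 = (-32/19, 36/19, 44/19)
  u_3 = (-5/7, -15/14, 5/14)

Apply the Gram-Schmidt recurrence
  u_1 = v_1
  u_i = v_i − Σ_{j<i} ((v_i · u_j) / (u_j · u_j)) · u_j.

Step by step this gives:
  u_1 = (3, -1, 3)
  u_2 = (-32/19, 36/19, 44/19)
  u_3 = (-5/7, -15/14, 5/14)

Orthogonality check:
  u_2 · u_1 = 0 (should be 0)
  u_3 · u_1 = 0 (should be 0)
  u_3 · u_2 = 0 (should be 0)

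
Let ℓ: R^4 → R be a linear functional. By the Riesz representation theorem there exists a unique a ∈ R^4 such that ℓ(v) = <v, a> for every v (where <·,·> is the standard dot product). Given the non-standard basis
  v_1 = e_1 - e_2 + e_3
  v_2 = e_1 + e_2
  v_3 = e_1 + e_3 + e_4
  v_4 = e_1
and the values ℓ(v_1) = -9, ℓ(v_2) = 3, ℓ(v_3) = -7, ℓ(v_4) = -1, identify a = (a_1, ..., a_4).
a = (-1, 4, -4, -2)

Write a = (a_1, ..., a_4) in the standard basis. For each basis vector v_i, ℓ(v_i) = <v_i, a> is a linear equation in the a_j's. Collect the n equations into a matrix system V a = ℓ, where row i of V is v_i (expressed in the standard basis). Since V is invertible (lower-triangular with 1s on the diagonal, up to permutation), solve by back-substitution:
  V =
[[1, -1, 1, 0],
 [1, 1, 0, 0],
 [1, 0, 1, 1],
 [1, 0, 0, 0]]
  V a = (-9, 3, -7, -1)
Solving gives a = (-1, 4, -4, -2).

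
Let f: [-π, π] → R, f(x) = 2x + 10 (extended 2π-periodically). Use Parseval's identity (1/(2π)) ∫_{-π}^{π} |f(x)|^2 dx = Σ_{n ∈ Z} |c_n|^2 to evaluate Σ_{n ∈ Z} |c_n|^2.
Σ |c_n|^2 = 4π^2/3 + 100

Expand and integrate term by term over [-π, π]:
  ∫ (2x)^2 dx = 4·(2π^3/3); ∫ 2·2·(10)·x dx = 0 (odd integrand); ∫ 10^2 dx = 100·2π.
So (1/(2π)) ∫_{-π}^{π} (2x + 10)^2 dx = 4π^2/3 + 100 = 4π^2/3 + 100.
Parseval ⇒ Σ |c_n|^2 = 4π^2/3 + 100.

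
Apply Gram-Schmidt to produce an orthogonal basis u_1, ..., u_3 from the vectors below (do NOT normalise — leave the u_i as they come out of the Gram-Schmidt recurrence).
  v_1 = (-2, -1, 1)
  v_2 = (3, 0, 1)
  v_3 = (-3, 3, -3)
Orthogonal basis:
  u_1 = (-2, -1, 1)
  u_2 = (4/3, -5/6, 11/6)
  u_3 = (-9/35, 9/7, 27/35)

Apply the Gram-Schmidt recurrence
  u_1 = v_1
  u_i = v_i − Σ_{j<i} ((v_i · u_j) / (u_j · u_j)) · u_j.

Step by step this gives:
  u_1 = (-2, -1, 1)
  u_2 = (4/3, -5/6, 11/6)
  u_3 = (-9/35, 9/7, 27/35)

Orthogonality check:
  u_2 · u_1 = 0 (should be 0)
  u_3 · u_1 = 0 (should be 0)
  u_3 · u_2 = 0 (should be 0)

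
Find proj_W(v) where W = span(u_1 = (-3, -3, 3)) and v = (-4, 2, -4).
proj_W(v) = (2/3, 2/3, -2/3)

Set up U = [u_1 | ... | u_1] ∈ R^(3×1). The projector onto W = col(U) is P = U (U^T U)^(-1) U^T.
Compute U^T U =
  [27],
and U^T v = (-6).
Solve U^T U · c = U^T v for the coefficients: c = (-2/9). The projection is proj_W(v) = U c.
Check: (v - proj_W(v)) · u_1 = 0  (should be 0).
Result: proj_W(v) = (2/3, 2/3, -2/3).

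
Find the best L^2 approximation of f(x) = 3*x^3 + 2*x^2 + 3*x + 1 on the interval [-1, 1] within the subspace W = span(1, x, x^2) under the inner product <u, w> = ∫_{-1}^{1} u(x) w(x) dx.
g(x) = 2*x^2 + 24*x/5 + 1

The best approximation g ∈ W is the orthogonal projection of f onto W. Writing g = a_0 + a_1 x + a_2 x^2, the coefficients solve the normal equations G · a = b where
  G_{ij} = <φ_i, φ_j> and b_i = <f, φ_i>, with φ_0 = 1, φ_1 = x, φ_2 = x^2.
G =
  [2, 0, 2/3]
  [0, 2/3, 0]
  [2/3, 0, 2/5],
b = (10/3, 16/5, 22/15).
Solving gives a_0 = 1, a_1 = 24/5, a_2 = 2, so
  g(x) = 2*x^2 + 24*x/5 + 1.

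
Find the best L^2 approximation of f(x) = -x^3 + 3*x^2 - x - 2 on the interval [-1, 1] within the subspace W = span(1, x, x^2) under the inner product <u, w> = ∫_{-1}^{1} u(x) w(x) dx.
g(x) = 3*x^2 - 8*x/5 - 2

The best approximation g ∈ W is the orthogonal projection of f onto W. Writing g = a_0 + a_1 x + a_2 x^2, the coefficients solve the normal equations G · a = b where
  G_{ij} = <φ_i, φ_j> and b_i = <f, φ_i>, with φ_0 = 1, φ_1 = x, φ_2 = x^2.
G =
  [2, 0, 2/3]
  [0, 2/3, 0]
  [2/3, 0, 2/5],
b = (-2, -16/15, -2/15).
Solving gives a_0 = -2, a_1 = -8/5, a_2 = 3, so
  g(x) = 3*x^2 - 8*x/5 - 2.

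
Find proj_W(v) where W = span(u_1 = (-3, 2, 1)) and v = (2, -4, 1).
proj_W(v) = (39/14, -13/7, -13/14)

Set up U = [u_1 | ... | u_1] ∈ R^(3×1). The projector onto W = col(U) is P = U (U^T U)^(-1) U^T.
Compute U^T U =
  [14],
and U^T v = (-13).
Solve U^T U · c = U^T v for the coefficients: c = (-13/14). The projection is proj_W(v) = U c.
Check: (v - proj_W(v)) · u_1 = 0  (should be 0).
Result: proj_W(v) = (39/14, -13/7, -13/14).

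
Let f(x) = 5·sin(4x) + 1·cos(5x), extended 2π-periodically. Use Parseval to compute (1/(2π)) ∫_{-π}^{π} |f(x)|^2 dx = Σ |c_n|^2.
Σ |c_n|^2 = 13

Expand |f|^2 and use orthogonality of {sin(nx), cos(mx)} on [-π, π]:
  ∫_{-π}^{π} sin(nx)^2 dx = π, ∫ cos(mx)^2 dx = π, and cross terms integrate to 0.
So ∫_{-π}^{π} f(x)^2 dx = 5^2 · π + 1^2 · π = (25 + 1)π.
Divide by 2π: (25 + 1)/2 = 13.
By Parseval, this equals Σ |c_n|^2.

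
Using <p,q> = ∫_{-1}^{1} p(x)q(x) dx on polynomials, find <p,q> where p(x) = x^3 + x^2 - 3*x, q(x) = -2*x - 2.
<p,q> = 28/15

Expand the product: p(x)·q(x) = -2*x^4 - 4*x^3 + 4*x^2 + 6*x.
∫_{-1}^{1} of each monomial x^k gives [2/(k+1) if k even, 0 if k odd]. Integrating term-by-term (or equivalently evaluating the antiderivative F(x) = -2*x^5/5 - x^4 + 4*x^3/3 + 3*x^2 at the endpoints):
  F(1) − F(−1) = 44/15 − (16/15) = 28/15.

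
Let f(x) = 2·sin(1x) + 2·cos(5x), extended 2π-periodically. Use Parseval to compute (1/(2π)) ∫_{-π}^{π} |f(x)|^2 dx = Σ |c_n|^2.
Σ |c_n|^2 = 4

Expand |f|^2 and use orthogonality of {sin(nx), cos(mx)} on [-π, π]:
  ∫_{-π}^{π} sin(nx)^2 dx = π, ∫ cos(mx)^2 dx = π, and cross terms integrate to 0.
So ∫_{-π}^{π} f(x)^2 dx = 2^2 · π + 2^2 · π = (4 + 4)π.
Divide by 2π: (4 + 4)/2 = 4.
By Parseval, this equals Σ |c_n|^2.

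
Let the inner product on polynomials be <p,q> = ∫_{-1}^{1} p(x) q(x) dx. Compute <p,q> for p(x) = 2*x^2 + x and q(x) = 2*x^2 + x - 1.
<p,q> = 14/15

Expand the product: p(x)·q(x) = 4*x^4 + 4*x^3 - x^2 - x.
∫_{-1}^{1} of each monomial x^k gives [2/(k+1) if k even, 0 if k odd]. Integrating term-by-term (or equivalently evaluating the antiderivative F(x) = 4*x^5/5 + x^4 - x^3/3 - x^2/2 at the endpoints):
  F(1) − F(−1) = 29/30 − (1/30) = 14/15.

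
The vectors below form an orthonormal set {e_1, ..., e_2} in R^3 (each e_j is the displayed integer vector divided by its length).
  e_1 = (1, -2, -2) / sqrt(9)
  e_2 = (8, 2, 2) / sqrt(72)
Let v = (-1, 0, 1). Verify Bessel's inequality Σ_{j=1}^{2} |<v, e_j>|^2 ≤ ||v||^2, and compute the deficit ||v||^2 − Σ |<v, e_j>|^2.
Σ |<v, e_j>|^2 = 3/2; ||v||^2 = 2; deficit = 1/2

Write each e_j = u_j / sqrt(<u_j, u_j>) where u_j is the displayed integer vector. Then <v, e_j> = <v, u_j> / sqrt(<u_j, u_j>), so |<v, e_j>|^2 = <v, u_j>^2 / <u_j, u_j>.
Coefficients: <v, e_1> = -3/sqrt(9), <v, e_2> = -6/sqrt(72).
Square and sum: Σ |<v, e_j>|^2 = 3/2.
Compute ||v||^2 = v·v = 2.
Deficit = 2 − 3/2 = 1/2 ≥ 0, confirming Bessel's inequality. (The deficit equals ||v − Σ <v,e_j> e_j||^2, the squared distance from v to span{e_j}.)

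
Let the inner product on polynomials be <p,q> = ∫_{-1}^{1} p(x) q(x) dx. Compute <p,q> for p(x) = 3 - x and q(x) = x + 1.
<p,q> = 16/3

Expand the product: p(x)·q(x) = -x^2 + 2*x + 3.
∫_{-1}^{1} of each monomial x^k gives [2/(k+1) if k even, 0 if k odd]. Integrating term-by-term (or equivalently evaluating the antiderivative F(x) = -x^3/3 + x^2 + 3*x at the endpoints):
  F(1) − F(−1) = 11/3 − (-5/3) = 16/3.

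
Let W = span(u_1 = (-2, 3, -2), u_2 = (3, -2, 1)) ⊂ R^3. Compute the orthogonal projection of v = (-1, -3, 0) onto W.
proj_W(v) = (-29/42, -37/21, 65/42)

Set up U = [u_1 | ... | u_2] ∈ R^(3×2). The projector onto W = col(U) is P = U (U^T U)^(-1) U^T.
Compute U^T U =
  [17, -14]
  [-14, 14],
and U^T v = (-7, 3).
Solve U^T U · c = U^T v for the coefficients: c = (-4/3, -47/42). The projection is proj_W(v) = U c.
Check: (v - proj_W(v)) · u_1 = 0  (should be 0).
Check: (v - proj_W(v)) · u_2 = 0  (should be 0).
Result: proj_W(v) = (-29/42, -37/21, 65/42).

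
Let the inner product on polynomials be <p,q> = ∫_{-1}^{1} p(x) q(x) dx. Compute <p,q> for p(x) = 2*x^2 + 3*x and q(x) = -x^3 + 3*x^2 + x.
<p,q> = 16/5

Expand the product: p(x)·q(x) = -2*x^5 + 3*x^4 + 11*x^3 + 3*x^2.
∫_{-1}^{1} of each monomial x^k gives [2/(k+1) if k even, 0 if k odd]. Integrating term-by-term (or equivalently evaluating the antiderivative F(x) = -x^6/3 + 3*x^5/5 + 11*x^4/4 + x^3 at the endpoints):
  F(1) − F(−1) = 241/60 − (49/60) = 16/5.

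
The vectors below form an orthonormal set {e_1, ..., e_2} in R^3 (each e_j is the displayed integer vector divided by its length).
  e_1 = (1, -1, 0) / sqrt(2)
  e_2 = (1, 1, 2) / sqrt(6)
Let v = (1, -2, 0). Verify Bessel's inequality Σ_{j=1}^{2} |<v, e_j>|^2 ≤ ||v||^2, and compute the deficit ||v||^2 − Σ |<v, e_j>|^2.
Σ |<v, e_j>|^2 = 14/3; ||v||^2 = 5; deficit = 1/3

Write each e_j = u_j / sqrt(<u_j, u_j>) where u_j is the displayed integer vector. Then <v, e_j> = <v, u_j> / sqrt(<u_j, u_j>), so |<v, e_j>|^2 = <v, u_j>^2 / <u_j, u_j>.
Coefficients: <v, e_1> = 3/sqrt(2), <v, e_2> = -1/sqrt(6).
Square and sum: Σ |<v, e_j>|^2 = 14/3.
Compute ||v||^2 = v·v = 5.
Deficit = 5 − 14/3 = 1/3 ≥ 0, confirming Bessel's inequality. (The deficit equals ||v − Σ <v,e_j> e_j||^2, the squared distance from v to span{e_j}.)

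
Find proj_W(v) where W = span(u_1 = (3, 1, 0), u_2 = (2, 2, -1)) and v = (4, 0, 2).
proj_W(v) = (54/13, -6/13, 18/13)

Set up U = [u_1 | ... | u_2] ∈ R^(3×2). The projector onto W = col(U) is P = U (U^T U)^(-1) U^T.
Compute U^T U =
  [10, 8]
  [8, 9],
and U^T v = (12, 6).
Solve U^T U · c = U^T v for the coefficients: c = (30/13, -18/13). The projection is proj_W(v) = U c.
Check: (v - proj_W(v)) · u_1 = 0  (should be 0).
Check: (v - proj_W(v)) · u_2 = 0  (should be 0).
Result: proj_W(v) = (54/13, -6/13, 18/13).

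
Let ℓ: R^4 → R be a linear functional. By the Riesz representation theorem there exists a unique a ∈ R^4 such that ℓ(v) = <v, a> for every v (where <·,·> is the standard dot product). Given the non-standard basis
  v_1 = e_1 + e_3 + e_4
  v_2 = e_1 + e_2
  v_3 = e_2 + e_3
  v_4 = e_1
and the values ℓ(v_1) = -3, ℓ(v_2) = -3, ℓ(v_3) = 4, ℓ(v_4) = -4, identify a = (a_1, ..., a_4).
a = (-4, 1, 3, -2)

Write a = (a_1, ..., a_4) in the standard basis. For each basis vector v_i, ℓ(v_i) = <v_i, a> is a linear equation in the a_j's. Collect the n equations into a matrix system V a = ℓ, where row i of V is v_i (expressed in the standard basis). Since V is invertible (lower-triangular with 1s on the diagonal, up to permutation), solve by back-substitution:
  V =
[[1, 0, 1, 1],
 [1, 1, 0, 0],
 [0, 1, 1, 0],
 [1, 0, 0, 0]]
  V a = (-3, -3, 4, -4)
Solving gives a = (-4, 1, 3, -2).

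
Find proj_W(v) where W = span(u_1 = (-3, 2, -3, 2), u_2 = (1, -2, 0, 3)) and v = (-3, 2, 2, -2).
proj_W(v) = (-422/363, 728/363, -29/121, -947/363)

Set up U = [u_1 | ... | u_2] ∈ R^(4×2). The projector onto W = col(U) is P = U (U^T U)^(-1) U^T.
Compute U^T U =
  [26, -1]
  [-1, 14],
and U^T v = (3, -13).
Solve U^T U · c = U^T v for the coefficients: c = (29/363, -335/363). The projection is proj_W(v) = U c.
Check: (v - proj_W(v)) · u_1 = 0  (should be 0).
Check: (v - proj_W(v)) · u_2 = 0  (should be 0).
Result: proj_W(v) = (-422/363, 728/363, -29/121, -947/363).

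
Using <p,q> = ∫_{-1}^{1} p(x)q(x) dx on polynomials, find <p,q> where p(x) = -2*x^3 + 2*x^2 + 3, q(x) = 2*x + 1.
<p,q> = 86/15

Expand the product: p(x)·q(x) = -4*x^4 + 2*x^3 + 2*x^2 + 6*x + 3.
∫_{-1}^{1} of each monomial x^k gives [2/(k+1) if k even, 0 if k odd]. Integrating term-by-term (or equivalently evaluating the antiderivative F(x) = -4*x^5/5 + x^4/2 + 2*x^3/3 + 3*x^2 + 3*x at the endpoints):
  F(1) − F(−1) = 191/30 − (19/30) = 86/15.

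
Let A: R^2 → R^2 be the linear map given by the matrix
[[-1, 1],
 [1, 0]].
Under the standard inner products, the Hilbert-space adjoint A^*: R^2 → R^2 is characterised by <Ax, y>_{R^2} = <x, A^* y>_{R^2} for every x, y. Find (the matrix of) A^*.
A^* = A^T =
[[-1, 1],
 [1, 0]]

For real matrices with standard dot products, the defining identity <Ax, y> = <x, A^* y> gives (Ax)^T y = x^T (A^*) y, i.e. x^T A^T y = x^T (A^*) y. Since this holds for all x, y, we must have A^* = A^T. Therefore
A^* =
[[-1, 1],
 [1, 0]].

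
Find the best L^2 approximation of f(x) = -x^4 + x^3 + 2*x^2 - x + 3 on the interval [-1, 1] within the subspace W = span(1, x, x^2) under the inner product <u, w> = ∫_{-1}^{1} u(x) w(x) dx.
g(x) = 8*x^2/7 - 2*x/5 + 108/35

The best approximation g ∈ W is the orthogonal projection of f onto W. Writing g = a_0 + a_1 x + a_2 x^2, the coefficients solve the normal equations G · a = b where
  G_{ij} = <φ_i, φ_j> and b_i = <f, φ_i>, with φ_0 = 1, φ_1 = x, φ_2 = x^2.
G =
  [2, 0, 2/3]
  [0, 2/3, 0]
  [2/3, 0, 2/5],
b = (104/15, -4/15, 88/35).
Solving gives a_0 = 108/35, a_1 = -2/5, a_2 = 8/7, so
  g(x) = 8*x^2/7 - 2*x/5 + 108/35.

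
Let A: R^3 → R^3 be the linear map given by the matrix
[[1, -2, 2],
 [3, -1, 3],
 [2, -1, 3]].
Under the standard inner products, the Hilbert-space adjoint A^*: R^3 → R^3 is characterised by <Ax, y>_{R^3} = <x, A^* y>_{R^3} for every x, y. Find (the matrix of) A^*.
A^* = A^T =
[[1, 3, 2],
 [-2, -1, -1],
 [2, 3, 3]]

For real matrices with standard dot products, the defining identity <Ax, y> = <x, A^* y> gives (Ax)^T y = x^T (A^*) y, i.e. x^T A^T y = x^T (A^*) y. Since this holds for all x, y, we must have A^* = A^T. Therefore
A^* =
[[1, 3, 2],
 [-2, -1, -1],
 [2, 3, 3]].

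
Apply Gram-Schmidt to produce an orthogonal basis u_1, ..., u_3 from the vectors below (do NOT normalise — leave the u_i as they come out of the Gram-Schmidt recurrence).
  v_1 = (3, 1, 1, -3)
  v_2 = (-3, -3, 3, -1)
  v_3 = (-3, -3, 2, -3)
Orthogonal basis:
  u_1 = (3, 1, 1, -3)
  u_2 = (-21/10, -27/10, 33/10, -19/10)
  u_3 = (-93/131, -26/131, -172/131, -159/131)

Apply the Gram-Schmidt recurrence
  u_1 = v_1
  u_i = v_i − Σ_{j<i} ((v_i · u_j) / (u_j · u_j)) · u_j.

Step by step this gives:
  u_1 = (3, 1, 1, -3)
  u_2 = (-21/10, -27/10, 33/10, -19/10)
  u_3 = (-93/131, -26/131, -172/131, -159/131)

Orthogonality check:
  u_2 · u_1 = 0 (should be 0)
  u_3 · u_1 = 0 (should be 0)
  u_3 · u_2 = 0 (should be 0)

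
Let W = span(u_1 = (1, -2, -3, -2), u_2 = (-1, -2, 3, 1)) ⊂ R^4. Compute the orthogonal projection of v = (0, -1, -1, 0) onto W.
proj_W(v) = (45/206, -89/103, -135/206, -56/103)

Set up U = [u_1 | ... | u_2] ∈ R^(4×2). The projector onto W = col(U) is P = U (U^T U)^(-1) U^T.
Compute U^T U =
  [18, -8]
  [-8, 15],
and U^T v = (5, -1).
Solve U^T U · c = U^T v for the coefficients: c = (67/206, 11/103). The projection is proj_W(v) = U c.
Check: (v - proj_W(v)) · u_1 = 0  (should be 0).
Check: (v - proj_W(v)) · u_2 = 0  (should be 0).
Result: proj_W(v) = (45/206, -89/103, -135/206, -56/103).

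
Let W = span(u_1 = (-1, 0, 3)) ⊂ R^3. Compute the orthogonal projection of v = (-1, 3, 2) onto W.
proj_W(v) = (-7/10, 0, 21/10)

Set up U = [u_1 | ... | u_1] ∈ R^(3×1). The projector onto W = col(U) is P = U (U^T U)^(-1) U^T.
Compute U^T U =
  [10],
and U^T v = (7).
Solve U^T U · c = U^T v for the coefficients: c = (7/10). The projection is proj_W(v) = U c.
Check: (v - proj_W(v)) · u_1 = 0  (should be 0).
Result: proj_W(v) = (-7/10, 0, 21/10).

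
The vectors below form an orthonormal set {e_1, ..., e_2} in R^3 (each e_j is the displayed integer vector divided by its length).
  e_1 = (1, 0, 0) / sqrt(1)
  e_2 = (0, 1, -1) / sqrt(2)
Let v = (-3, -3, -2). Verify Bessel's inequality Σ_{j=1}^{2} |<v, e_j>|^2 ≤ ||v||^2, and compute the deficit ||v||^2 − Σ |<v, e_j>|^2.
Σ |<v, e_j>|^2 = 19/2; ||v||^2 = 22; deficit = 25/2

Write each e_j = u_j / sqrt(<u_j, u_j>) where u_j is the displayed integer vector. Then <v, e_j> = <v, u_j> / sqrt(<u_j, u_j>), so |<v, e_j>|^2 = <v, u_j>^2 / <u_j, u_j>.
Coefficients: <v, e_1> = -3/sqrt(1), <v, e_2> = -1/sqrt(2).
Square and sum: Σ |<v, e_j>|^2 = 19/2.
Compute ||v||^2 = v·v = 22.
Deficit = 22 − 19/2 = 25/2 ≥ 0, confirming Bessel's inequality. (The deficit equals ||v − Σ <v,e_j> e_j||^2, the squared distance from v to span{e_j}.)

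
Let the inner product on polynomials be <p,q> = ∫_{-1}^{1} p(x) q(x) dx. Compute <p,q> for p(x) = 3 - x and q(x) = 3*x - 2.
<p,q> = -14

Expand the product: p(x)·q(x) = -3*x^2 + 11*x - 6.
∫_{-1}^{1} of each monomial x^k gives [2/(k+1) if k even, 0 if k odd]. Integrating term-by-term (or equivalently evaluating the antiderivative F(x) = -x^3 + 11*x^2/2 - 6*x at the endpoints):
  F(1) − F(−1) = -3/2 − (25/2) = -14.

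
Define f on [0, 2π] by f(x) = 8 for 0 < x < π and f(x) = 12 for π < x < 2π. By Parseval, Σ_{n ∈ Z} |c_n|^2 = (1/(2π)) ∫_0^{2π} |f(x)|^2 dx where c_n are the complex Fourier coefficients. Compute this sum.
Σ |c_n|^2 = 104

Parseval equates the L^2 energy of f (normalised by 1/(2π)) with the ℓ^2 sum of its Fourier coefficients: (1/(2π)) ∫_0^{2π} |f|^2 = Σ |c_n|^2.
Compute the left side: (1/(2π)) [∫_0^π 8^2 dx + ∫_π^{2π} 12^2 dx] = (1/(2π)) · (64π + 144π) = (64 + 144)/2 = 104.
So Σ_{n ∈ Z} |c_n|^2 = 104.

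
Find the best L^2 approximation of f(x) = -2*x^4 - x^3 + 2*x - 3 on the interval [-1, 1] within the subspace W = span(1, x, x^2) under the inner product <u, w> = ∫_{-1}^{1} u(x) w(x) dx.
g(x) = -12*x^2/7 + 7*x/5 - 99/35

The best approximation g ∈ W is the orthogonal projection of f onto W. Writing g = a_0 + a_1 x + a_2 x^2, the coefficients solve the normal equations G · a = b where
  G_{ij} = <φ_i, φ_j> and b_i = <f, φ_i>, with φ_0 = 1, φ_1 = x, φ_2 = x^2.
G =
  [2, 0, 2/3]
  [0, 2/3, 0]
  [2/3, 0, 2/5],
b = (-34/5, 14/15, -18/7).
Solving gives a_0 = -99/35, a_1 = 7/5, a_2 = -12/7, so
  g(x) = -12*x^2/7 + 7*x/5 - 99/35.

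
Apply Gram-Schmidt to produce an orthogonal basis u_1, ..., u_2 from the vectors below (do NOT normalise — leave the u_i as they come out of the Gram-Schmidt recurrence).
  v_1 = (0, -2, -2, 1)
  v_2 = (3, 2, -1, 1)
Orthogonal basis:
  u_1 = (0, -2, -2, 1)
  u_2 = (3, 16/9, -11/9, 10/9)

Apply the Gram-Schmidt recurrence
  u_1 = v_1
  u_i = v_i − Σ_{j<i} ((v_i · u_j) / (u_j · u_j)) · u_j.

Step by step this gives:
  u_1 = (0, -2, -2, 1)
  u_2 = (3, 16/9, -11/9, 10/9)

Orthogonality check:
  u_2 · u_1 = 0 (should be 0)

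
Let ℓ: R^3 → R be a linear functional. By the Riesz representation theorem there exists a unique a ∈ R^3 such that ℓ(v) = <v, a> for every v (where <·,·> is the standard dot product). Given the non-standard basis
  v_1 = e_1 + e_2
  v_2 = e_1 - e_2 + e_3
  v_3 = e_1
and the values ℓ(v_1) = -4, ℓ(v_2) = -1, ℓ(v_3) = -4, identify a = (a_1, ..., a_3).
a = (-4, 0, 3)

Write a = (a_1, ..., a_3) in the standard basis. For each basis vector v_i, ℓ(v_i) = <v_i, a> is a linear equation in the a_j's. Collect the n equations into a matrix system V a = ℓ, where row i of V is v_i (expressed in the standard basis). Since V is invertible (lower-triangular with 1s on the diagonal, up to permutation), solve by back-substitution:
  V =
[[1, 1, 0],
 [1, -1, 1],
 [1, 0, 0]]
  V a = (-4, -1, -4)
Solving gives a = (-4, 0, 3).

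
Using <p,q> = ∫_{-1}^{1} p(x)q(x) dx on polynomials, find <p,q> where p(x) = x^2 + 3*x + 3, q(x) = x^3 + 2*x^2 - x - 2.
<p,q> = -28/3

Expand the product: p(x)·q(x) = x^5 + 5*x^4 + 8*x^3 + x^2 - 9*x - 6.
∫_{-1}^{1} of each monomial x^k gives [2/(k+1) if k even, 0 if k odd]. Integrating term-by-term (or equivalently evaluating the antiderivative F(x) = x^6/6 + x^5 + 2*x^4 + x^3/3 - 9*x^2/2 - 6*x at the endpoints):
  F(1) − F(−1) = -7 − (7/3) = -28/3.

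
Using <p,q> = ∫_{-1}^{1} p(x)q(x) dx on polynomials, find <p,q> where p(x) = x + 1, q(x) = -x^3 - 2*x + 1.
<p,q> = 4/15

Expand the product: p(x)·q(x) = -x^4 - x^3 - 2*x^2 - x + 1.
∫_{-1}^{1} of each monomial x^k gives [2/(k+1) if k even, 0 if k odd]. Integrating term-by-term (or equivalently evaluating the antiderivative F(x) = -x^5/5 - x^4/4 - 2*x^3/3 - x^2/2 + x at the endpoints):
  F(1) − F(−1) = -37/60 − (-53/60) = 4/15.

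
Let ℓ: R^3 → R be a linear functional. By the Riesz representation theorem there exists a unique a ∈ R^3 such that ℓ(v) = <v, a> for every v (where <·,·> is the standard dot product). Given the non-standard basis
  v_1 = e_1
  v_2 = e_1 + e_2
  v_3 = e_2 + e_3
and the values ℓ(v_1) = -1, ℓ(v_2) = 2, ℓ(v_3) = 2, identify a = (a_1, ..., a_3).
a = (-1, 3, -1)

Write a = (a_1, ..., a_3) in the standard basis. For each basis vector v_i, ℓ(v_i) = <v_i, a> is a linear equation in the a_j's. Collect the n equations into a matrix system V a = ℓ, where row i of V is v_i (expressed in the standard basis). Since V is invertible (lower-triangular with 1s on the diagonal, up to permutation), solve by back-substitution:
  V =
[[1, 0, 0],
 [1, 1, 0],
 [0, 1, 1]]
  V a = (-1, 2, 2)
Solving gives a = (-1, 3, -1).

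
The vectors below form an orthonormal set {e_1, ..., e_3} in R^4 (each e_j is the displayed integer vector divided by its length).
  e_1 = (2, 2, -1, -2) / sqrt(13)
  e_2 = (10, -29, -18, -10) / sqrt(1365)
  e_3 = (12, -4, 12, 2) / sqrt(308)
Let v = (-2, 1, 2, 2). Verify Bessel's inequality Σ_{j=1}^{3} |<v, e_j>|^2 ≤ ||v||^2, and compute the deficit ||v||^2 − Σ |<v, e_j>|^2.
Σ |<v, e_j>|^2 = 13; ||v||^2 = 13; deficit = 0

Write each e_j = u_j / sqrt(<u_j, u_j>) where u_j is the displayed integer vector. Then <v, e_j> = <v, u_j> / sqrt(<u_j, u_j>), so |<v, e_j>|^2 = <v, u_j>^2 / <u_j, u_j>.
Coefficients: <v, e_1> = -8/sqrt(13), <v, e_2> = -105/sqrt(1365), <v, e_3> = 0/sqrt(308).
Square and sum: Σ |<v, e_j>|^2 = 13.
Compute ||v||^2 = v·v = 13.
Deficit = 13 − 13 = 0 ≥ 0, confirming Bessel's inequality. (The deficit equals ||v − Σ <v,e_j> e_j||^2, the squared distance from v to span{e_j}.)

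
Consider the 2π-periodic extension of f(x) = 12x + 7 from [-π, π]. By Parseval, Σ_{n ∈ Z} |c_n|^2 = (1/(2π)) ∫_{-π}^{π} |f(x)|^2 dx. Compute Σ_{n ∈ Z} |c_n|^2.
Σ |c_n|^2 = 48π^2 + 49

Expand and integrate term by term over [-π, π]:
  ∫ (12x)^2 dx = 144·(2π^3/3); ∫ 2·12·(7)·x dx = 0 (odd integrand); ∫ 7^2 dx = 49·2π.
So (1/(2π)) ∫_{-π}^{π} (12x + 7)^2 dx = 144π^2/3 + 49 = 48π^2 + 49.
Parseval ⇒ Σ |c_n|^2 = 48π^2 + 49.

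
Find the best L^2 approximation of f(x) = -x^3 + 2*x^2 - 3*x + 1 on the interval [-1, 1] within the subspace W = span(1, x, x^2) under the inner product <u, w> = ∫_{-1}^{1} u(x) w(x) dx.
g(x) = 2*x^2 - 18*x/5 + 1

The best approximation g ∈ W is the orthogonal projection of f onto W. Writing g = a_0 + a_1 x + a_2 x^2, the coefficients solve the normal equations G · a = b where
  G_{ij} = <φ_i, φ_j> and b_i = <f, φ_i>, with φ_0 = 1, φ_1 = x, φ_2 = x^2.
G =
  [2, 0, 2/3]
  [0, 2/3, 0]
  [2/3, 0, 2/5],
b = (10/3, -12/5, 22/15).
Solving gives a_0 = 1, a_1 = -18/5, a_2 = 2, so
  g(x) = 2*x^2 - 18*x/5 + 1.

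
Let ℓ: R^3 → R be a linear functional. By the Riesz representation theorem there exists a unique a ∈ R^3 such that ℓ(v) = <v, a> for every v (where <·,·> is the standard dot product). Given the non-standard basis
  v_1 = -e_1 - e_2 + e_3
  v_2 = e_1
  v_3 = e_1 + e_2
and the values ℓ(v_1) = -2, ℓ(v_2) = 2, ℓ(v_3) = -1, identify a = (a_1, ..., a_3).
a = (2, -3, -3)

Write a = (a_1, ..., a_3) in the standard basis. For each basis vector v_i, ℓ(v_i) = <v_i, a> is a linear equation in the a_j's. Collect the n equations into a matrix system V a = ℓ, where row i of V is v_i (expressed in the standard basis). Since V is invertible (lower-triangular with 1s on the diagonal, up to permutation), solve by back-substitution:
  V =
[[-1, -1, 1],
 [1, 0, 0],
 [1, 1, 0]]
  V a = (-2, 2, -1)
Solving gives a = (2, -3, -3).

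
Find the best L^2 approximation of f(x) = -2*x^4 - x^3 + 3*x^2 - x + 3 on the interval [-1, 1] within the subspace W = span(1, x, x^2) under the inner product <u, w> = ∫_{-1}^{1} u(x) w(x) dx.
g(x) = 9*x^2/7 - 8*x/5 + 111/35

The best approximation g ∈ W is the orthogonal projection of f onto W. Writing g = a_0 + a_1 x + a_2 x^2, the coefficients solve the normal equations G · a = b where
  G_{ij} = <φ_i, φ_j> and b_i = <f, φ_i>, with φ_0 = 1, φ_1 = x, φ_2 = x^2.
G =
  [2, 0, 2/3]
  [0, 2/3, 0]
  [2/3, 0, 2/5],
b = (36/5, -16/15, 92/35).
Solving gives a_0 = 111/35, a_1 = -8/5, a_2 = 9/7, so
  g(x) = 9*x^2/7 - 8*x/5 + 111/35.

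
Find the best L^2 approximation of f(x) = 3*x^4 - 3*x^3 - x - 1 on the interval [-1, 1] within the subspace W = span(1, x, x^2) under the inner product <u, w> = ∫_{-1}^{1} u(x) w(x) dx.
g(x) = 18*x^2/7 - 14*x/5 - 44/35

The best approximation g ∈ W is the orthogonal projection of f onto W. Writing g = a_0 + a_1 x + a_2 x^2, the coefficients solve the normal equations G · a = b where
  G_{ij} = <φ_i, φ_j> and b_i = <f, φ_i>, with φ_0 = 1, φ_1 = x, φ_2 = x^2.
G =
  [2, 0, 2/3]
  [0, 2/3, 0]
  [2/3, 0, 2/5],
b = (-4/5, -28/15, 4/21).
Solving gives a_0 = -44/35, a_1 = -14/5, a_2 = 18/7, so
  g(x) = 18*x^2/7 - 14*x/5 - 44/35.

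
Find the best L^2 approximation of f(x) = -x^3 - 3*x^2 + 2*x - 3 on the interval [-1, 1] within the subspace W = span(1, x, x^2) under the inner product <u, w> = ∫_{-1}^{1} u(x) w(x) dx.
g(x) = -3*x^2 + 7*x/5 - 3

The best approximation g ∈ W is the orthogonal projection of f onto W. Writing g = a_0 + a_1 x + a_2 x^2, the coefficients solve the normal equations G · a = b where
  G_{ij} = <φ_i, φ_j> and b_i = <f, φ_i>, with φ_0 = 1, φ_1 = x, φ_2 = x^2.
G =
  [2, 0, 2/3]
  [0, 2/3, 0]
  [2/3, 0, 2/5],
b = (-8, 14/15, -16/5).
Solving gives a_0 = -3, a_1 = 7/5, a_2 = -3, so
  g(x) = -3*x^2 + 7*x/5 - 3.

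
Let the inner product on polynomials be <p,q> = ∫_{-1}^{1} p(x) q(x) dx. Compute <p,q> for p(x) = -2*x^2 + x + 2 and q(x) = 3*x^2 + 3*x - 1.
<p,q> = 14/15

Expand the product: p(x)·q(x) = -6*x^4 - 3*x^3 + 11*x^2 + 5*x - 2.
∫_{-1}^{1} of each monomial x^k gives [2/(k+1) if k even, 0 if k odd]. Integrating term-by-term (or equivalently evaluating the antiderivative F(x) = -6*x^5/5 - 3*x^4/4 + 11*x^3/3 + 5*x^2/2 - 2*x at the endpoints):
  F(1) − F(−1) = 133/60 − (77/60) = 14/15.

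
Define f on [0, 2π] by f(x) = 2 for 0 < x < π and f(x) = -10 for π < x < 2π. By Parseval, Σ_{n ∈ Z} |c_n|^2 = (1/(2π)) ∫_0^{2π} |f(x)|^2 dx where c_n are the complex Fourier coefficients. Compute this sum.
Σ |c_n|^2 = 52

Parseval equates the L^2 energy of f (normalised by 1/(2π)) with the ℓ^2 sum of its Fourier coefficients: (1/(2π)) ∫_0^{2π} |f|^2 = Σ |c_n|^2.
Compute the left side: (1/(2π)) [∫_0^π 2^2 dx + ∫_π^{2π} (-10)^2 dx] = (1/(2π)) · (4π + 100π) = (4 + 100)/2 = 52.
So Σ_{n ∈ Z} |c_n|^2 = 52.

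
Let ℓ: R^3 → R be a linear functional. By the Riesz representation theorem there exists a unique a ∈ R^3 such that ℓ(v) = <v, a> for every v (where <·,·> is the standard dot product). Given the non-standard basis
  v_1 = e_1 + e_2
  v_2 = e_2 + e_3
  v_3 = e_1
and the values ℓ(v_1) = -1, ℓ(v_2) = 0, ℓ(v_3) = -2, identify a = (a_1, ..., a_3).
a = (-2, 1, -1)

Write a = (a_1, ..., a_3) in the standard basis. For each basis vector v_i, ℓ(v_i) = <v_i, a> is a linear equation in the a_j's. Collect the n equations into a matrix system V a = ℓ, where row i of V is v_i (expressed in the standard basis). Since V is invertible (lower-triangular with 1s on the diagonal, up to permutation), solve by back-substitution:
  V =
[[1, 1, 0],
 [0, 1, 1],
 [1, 0, 0]]
  V a = (-1, 0, -2)
Solving gives a = (-2, 1, -1).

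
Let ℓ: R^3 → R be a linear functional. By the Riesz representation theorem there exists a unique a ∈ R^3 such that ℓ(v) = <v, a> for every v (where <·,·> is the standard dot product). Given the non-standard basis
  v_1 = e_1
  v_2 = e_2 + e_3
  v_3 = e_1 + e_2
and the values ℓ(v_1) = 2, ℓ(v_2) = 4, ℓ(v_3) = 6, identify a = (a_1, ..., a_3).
a = (2, 4, 0)

Write a = (a_1, ..., a_3) in the standard basis. For each basis vector v_i, ℓ(v_i) = <v_i, a> is a linear equation in the a_j's. Collect the n equations into a matrix system V a = ℓ, where row i of V is v_i (expressed in the standard basis). Since V is invertible (lower-triangular with 1s on the diagonal, up to permutation), solve by back-substitution:
  V =
[[1, 0, 0],
 [0, 1, 1],
 [1, 1, 0]]
  V a = (2, 4, 6)
Solving gives a = (2, 4, 0).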